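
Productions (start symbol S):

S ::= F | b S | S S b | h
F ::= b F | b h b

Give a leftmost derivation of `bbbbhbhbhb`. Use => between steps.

S=>bS=>bSSb=>bSSbSb=>bFSbSb=>bbFSbSb=>bbbFSbSb=>bbbbhbSbSb=>bbbbhbhbSb=>bbbbhbhbhb

S => bS   [S ::= b S]
bS => bSSb   [S ::= S S b]
bSSb => bSSbSb   [S ::= S S b]
bSSbSb => bFSbSb   [S ::= F]
bFSbSb => bbFSbSb   [F ::= b F]
bbFSbSb => bbbFSbSb   [F ::= b F]
bbbFSbSb => bbbbhbSbSb   [F ::= b h b]
bbbbhbSbSb => bbbbhbhbSb   [S ::= h]
bbbbhbhbSb => bbbbhbhbhb   [S ::= h]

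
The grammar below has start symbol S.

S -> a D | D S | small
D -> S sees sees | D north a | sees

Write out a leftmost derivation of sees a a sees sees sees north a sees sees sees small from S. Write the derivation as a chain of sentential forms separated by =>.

S => D S => S sees sees S => D S sees sees S => sees S sees sees S => sees a D sees sees S => sees a D north a sees sees S => sees a S sees sees north a sees sees S => sees a a D sees sees north a sees sees S => sees a a sees sees sees north a sees sees S => sees a a sees sees sees north a sees sees D S => sees a a sees sees sees north a sees sees sees S => sees a a sees sees sees north a sees sees sees small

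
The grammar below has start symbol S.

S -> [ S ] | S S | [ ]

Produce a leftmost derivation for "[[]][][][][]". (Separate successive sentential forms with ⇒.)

S ⇒ SS   [S -> S S]
SS ⇒ SSS   [S -> S S]
SSS ⇒ SSSS   [S -> S S]
SSSS ⇒ SSSSS   [S -> S S]
SSSSS ⇒ [S]SSSS   [S -> [ S ]]
[S]SSSS ⇒ [[]]SSSS   [S -> [ ]]
[[]]SSSS ⇒ [[]][]SSS   [S -> [ ]]
[[]][]SSS ⇒ [[]][][]SS   [S -> [ ]]
[[]][][]SS ⇒ [[]][][][]S   [S -> [ ]]
[[]][][][]S ⇒ [[]][][][][]   [S -> [ ]]

S ⇒ SS ⇒ SSS ⇒ SSSS ⇒ SSSSS ⇒ [S]SSSS ⇒ [[]]SSSS ⇒ [[]][]SSS ⇒ [[]][][]SS ⇒ [[]][][][]S ⇒ [[]][][][][]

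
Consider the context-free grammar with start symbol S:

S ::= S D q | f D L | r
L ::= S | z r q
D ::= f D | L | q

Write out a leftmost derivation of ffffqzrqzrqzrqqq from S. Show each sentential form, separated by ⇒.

S ⇒ SDq ⇒ fDLDq ⇒ fLLDq ⇒ fSLDq ⇒ ffDLLDq ⇒ fffDLLDq ⇒ fffLLLDq ⇒ fffSLLDq ⇒ ffffDLLLDq ⇒ ffffqLLLDq ⇒ ffffqzrqLLDq ⇒ ffffqzrqzrqLDq ⇒ ffffqzrqzrqzrqDq ⇒ ffffqzrqzrqzrqqq

S ⇒ SDq   [S ::= S D q]
SDq ⇒ fDLDq   [S ::= f D L]
fDLDq ⇒ fLLDq   [D ::= L]
fLLDq ⇒ fSLDq   [L ::= S]
fSLDq ⇒ ffDLLDq   [S ::= f D L]
ffDLLDq ⇒ fffDLLDq   [D ::= f D]
fffDLLDq ⇒ fffLLLDq   [D ::= L]
fffLLLDq ⇒ fffSLLDq   [L ::= S]
fffSLLDq ⇒ ffffDLLLDq   [S ::= f D L]
ffffDLLLDq ⇒ ffffqLLLDq   [D ::= q]
ffffqLLLDq ⇒ ffffqzrqLLDq   [L ::= z r q]
ffffqzrqLLDq ⇒ ffffqzrqzrqLDq   [L ::= z r q]
ffffqzrqzrqLDq ⇒ ffffqzrqzrqzrqDq   [L ::= z r q]
ffffqzrqzrqzrqDq ⇒ ffffqzrqzrqzrqqq   [D ::= q]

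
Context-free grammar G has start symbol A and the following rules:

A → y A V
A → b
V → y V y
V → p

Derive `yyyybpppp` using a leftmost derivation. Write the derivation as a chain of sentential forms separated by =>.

A => yAV => yyAVV => yyyAVVV => yyyyAVVVV => yyyybVVVV => yyyybpVVV => yyyybppVV => yyyybpppV => yyyybpppp

A => yAV   [A → y A V]
yAV => yyAVV   [A → y A V]
yyAVV => yyyAVVV   [A → y A V]
yyyAVVV => yyyyAVVVV   [A → y A V]
yyyyAVVVV => yyyybVVVV   [A → b]
yyyybVVVV => yyyybpVVV   [V → p]
yyyybpVVV => yyyybppVV   [V → p]
yyyybppVV => yyyybpppV   [V → p]
yyyybpppV => yyyybpppp   [V → p]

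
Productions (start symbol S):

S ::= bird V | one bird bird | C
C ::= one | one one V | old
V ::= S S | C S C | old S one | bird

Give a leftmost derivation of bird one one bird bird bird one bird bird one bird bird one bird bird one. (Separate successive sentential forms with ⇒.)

S ⇒ bird V ⇒ bird C S C ⇒ bird one one V S C ⇒ bird one one S S S C ⇒ bird one one bird V S S C ⇒ bird one one bird S S S S C ⇒ bird one one bird bird V S S S C ⇒ bird one one bird bird bird S S S C ⇒ bird one one bird bird bird one bird bird S S C ⇒ bird one one bird bird bird one bird bird one bird bird S C ⇒ bird one one bird bird bird one bird bird one bird bird one bird bird C ⇒ bird one one bird bird bird one bird bird one bird bird one bird bird one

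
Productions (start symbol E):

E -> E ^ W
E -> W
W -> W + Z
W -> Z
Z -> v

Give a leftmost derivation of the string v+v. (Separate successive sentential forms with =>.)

E=>W=>W+Z=>Z+Z=>v+Z=>v+v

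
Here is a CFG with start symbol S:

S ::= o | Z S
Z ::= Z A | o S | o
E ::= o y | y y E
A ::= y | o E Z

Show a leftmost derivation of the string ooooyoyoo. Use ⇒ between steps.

S ⇒ ZS ⇒ oSS ⇒ oZSS ⇒ oZASS ⇒ oZAASS ⇒ ooAASS ⇒ oooEZASS ⇒ ooooyZASS ⇒ ooooyoASS ⇒ ooooyoySS ⇒ ooooyoyoS ⇒ ooooyoyoo

S ⇒ ZS   [S ::= Z S]
ZS ⇒ oSS   [Z ::= o S]
oSS ⇒ oZSS   [S ::= Z S]
oZSS ⇒ oZASS   [Z ::= Z A]
oZASS ⇒ oZAASS   [Z ::= Z A]
oZAASS ⇒ ooAASS   [Z ::= o]
ooAASS ⇒ oooEZASS   [A ::= o E Z]
oooEZASS ⇒ ooooyZASS   [E ::= o y]
ooooyZASS ⇒ ooooyoASS   [Z ::= o]
ooooyoASS ⇒ ooooyoySS   [A ::= y]
ooooyoySS ⇒ ooooyoyoS   [S ::= o]
ooooyoyoS ⇒ ooooyoyoo   [S ::= o]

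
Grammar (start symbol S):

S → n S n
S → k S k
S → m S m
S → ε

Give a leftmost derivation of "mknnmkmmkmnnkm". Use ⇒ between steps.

S⇒mSm⇒mkSkm⇒mknSnkm⇒mknnSnnkm⇒mknnmSmnnkm⇒mknnmkSkmnnkm⇒mknnmkmSmkmnnkm⇒mknnmkmmkmnnkm

S ⇒ mSm   [S → m S m]
mSm ⇒ mkSkm   [S → k S k]
mkSkm ⇒ mknSnkm   [S → n S n]
mknSnkm ⇒ mknnSnnkm   [S → n S n]
mknnSnnkm ⇒ mknnmSmnnkm   [S → m S m]
mknnmSmnnkm ⇒ mknnmkSkmnnkm   [S → k S k]
mknnmkSkmnnkm ⇒ mknnmkmSmkmnnkm   [S → m S m]
mknnmkmSmkmnnkm ⇒ mknnmkmmkmnnkm   [S → ε]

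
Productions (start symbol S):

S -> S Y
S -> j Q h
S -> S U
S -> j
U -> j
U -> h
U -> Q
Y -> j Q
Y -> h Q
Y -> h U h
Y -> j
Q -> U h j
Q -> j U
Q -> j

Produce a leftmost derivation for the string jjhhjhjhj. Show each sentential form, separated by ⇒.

S ⇒ SY ⇒ jQhY ⇒ jjhY ⇒ jjhhQ ⇒ jjhhUhj ⇒ jjhhQhj ⇒ jjhhUhjhj ⇒ jjhhjhjhj

S ⇒ SY   [S -> S Y]
SY ⇒ jQhY   [S -> j Q h]
jQhY ⇒ jjhY   [Q -> j]
jjhY ⇒ jjhhQ   [Y -> h Q]
jjhhQ ⇒ jjhhUhj   [Q -> U h j]
jjhhUhj ⇒ jjhhQhj   [U -> Q]
jjhhQhj ⇒ jjhhUhjhj   [Q -> U h j]
jjhhUhjhj ⇒ jjhhjhjhj   [U -> j]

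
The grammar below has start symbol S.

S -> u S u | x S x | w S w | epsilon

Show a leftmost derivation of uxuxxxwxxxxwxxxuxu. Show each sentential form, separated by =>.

S => uSu   [S -> u S u]
uSu => uxSxu   [S -> x S x]
uxSxu => uxuSuxu   [S -> u S u]
uxuSuxu => uxuxSxuxu   [S -> x S x]
uxuxSxuxu => uxuxxSxxuxu   [S -> x S x]
uxuxxSxxuxu => uxuxxxSxxxuxu   [S -> x S x]
uxuxxxSxxxuxu => uxuxxxwSwxxxuxu   [S -> w S w]
uxuxxxwSwxxxuxu => uxuxxxwxSxwxxxuxu   [S -> x S x]
uxuxxxwxSxwxxxuxu => uxuxxxwxxSxxwxxxuxu   [S -> x S x]
uxuxxxwxxSxxwxxxuxu => uxuxxxwxxxxwxxxuxu   [S -> epsilon]

S=>uSu=>uxSxu=>uxuSuxu=>uxuxSxuxu=>uxuxxSxxuxu=>uxuxxxSxxxuxu=>uxuxxxwSwxxxuxu=>uxuxxxwxSxwxxxuxu=>uxuxxxwxxSxxwxxxuxu=>uxuxxxwxxxxwxxxuxu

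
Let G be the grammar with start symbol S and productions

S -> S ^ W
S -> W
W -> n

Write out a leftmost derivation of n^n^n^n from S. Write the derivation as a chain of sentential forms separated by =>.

S => S^W => S^W^W => S^W^W^W => W^W^W^W => n^W^W^W => n^n^W^W => n^n^n^W => n^n^n^n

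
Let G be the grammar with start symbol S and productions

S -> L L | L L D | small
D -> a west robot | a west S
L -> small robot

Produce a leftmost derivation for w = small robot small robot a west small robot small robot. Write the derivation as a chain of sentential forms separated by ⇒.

S ⇒ L L D ⇒ small robot L D ⇒ small robot small robot D ⇒ small robot small robot a west S ⇒ small robot small robot a west L L ⇒ small robot small robot a west small robot L ⇒ small robot small robot a west small robot small robot

S ⇒ L L D   [S -> L L D]
L L D ⇒ small robot L D   [L -> small robot]
small robot L D ⇒ small robot small robot D   [L -> small robot]
small robot small robot D ⇒ small robot small robot a west S   [D -> a west S]
small robot small robot a west S ⇒ small robot small robot a west L L   [S -> L L]
small robot small robot a west L L ⇒ small robot small robot a west small robot L   [L -> small robot]
small robot small robot a west small robot L ⇒ small robot small robot a west small robot small robot   [L -> small robot]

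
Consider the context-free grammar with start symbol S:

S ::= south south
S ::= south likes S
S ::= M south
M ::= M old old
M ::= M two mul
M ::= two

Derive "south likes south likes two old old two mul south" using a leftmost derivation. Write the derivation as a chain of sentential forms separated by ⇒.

S ⇒ south likes S   [S ::= south likes S]
south likes S ⇒ south likes south likes S   [S ::= south likes S]
south likes south likes S ⇒ south likes south likes M south   [S ::= M south]
south likes south likes M south ⇒ south likes south likes M two mul south   [M ::= M two mul]
south likes south likes M two mul south ⇒ south likes south likes M old old two mul south   [M ::= M old old]
south likes south likes M old old two mul south ⇒ south likes south likes two old old two mul south   [M ::= two]

S ⇒ south likes S ⇒ south likes south likes S ⇒ south likes south likes M south ⇒ south likes south likes M two mul south ⇒ south likes south likes M old old two mul south ⇒ south likes south likes two old old two mul south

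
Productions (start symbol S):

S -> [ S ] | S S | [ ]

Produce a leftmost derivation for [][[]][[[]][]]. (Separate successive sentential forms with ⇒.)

S⇒SS⇒[]S⇒[]SS⇒[][S]S⇒[][[]]S⇒[][[]][S]⇒[][[]][SS]⇒[][[]][[S]S]⇒[][[]][[[]]S]⇒[][[]][[[]][]]

S ⇒ SS   [S -> S S]
SS ⇒ []S   [S -> [ ]]
[]S ⇒ []SS   [S -> S S]
[]SS ⇒ [][S]S   [S -> [ S ]]
[][S]S ⇒ [][[]]S   [S -> [ ]]
[][[]]S ⇒ [][[]][S]   [S -> [ S ]]
[][[]][S] ⇒ [][[]][SS]   [S -> S S]
[][[]][SS] ⇒ [][[]][[S]S]   [S -> [ S ]]
[][[]][[S]S] ⇒ [][[]][[[]]S]   [S -> [ ]]
[][[]][[[]]S] ⇒ [][[]][[[]][]]   [S -> [ ]]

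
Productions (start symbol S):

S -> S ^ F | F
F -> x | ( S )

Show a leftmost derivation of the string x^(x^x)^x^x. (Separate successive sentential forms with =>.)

S => S^F   [S -> S ^ F]
S^F => S^F^F   [S -> S ^ F]
S^F^F => S^F^F^F   [S -> S ^ F]
S^F^F^F => F^F^F^F   [S -> F]
F^F^F^F => x^F^F^F   [F -> x]
x^F^F^F => x^(S)^F^F   [F -> ( S )]
x^(S)^F^F => x^(S^F)^F^F   [S -> S ^ F]
x^(S^F)^F^F => x^(F^F)^F^F   [S -> F]
x^(F^F)^F^F => x^(x^F)^F^F   [F -> x]
x^(x^F)^F^F => x^(x^x)^F^F   [F -> x]
x^(x^x)^F^F => x^(x^x)^x^F   [F -> x]
x^(x^x)^x^F => x^(x^x)^x^x   [F -> x]

S=>S^F=>S^F^F=>S^F^F^F=>F^F^F^F=>x^F^F^F=>x^(S)^F^F=>x^(S^F)^F^F=>x^(F^F)^F^F=>x^(x^F)^F^F=>x^(x^x)^F^F=>x^(x^x)^x^F=>x^(x^x)^x^x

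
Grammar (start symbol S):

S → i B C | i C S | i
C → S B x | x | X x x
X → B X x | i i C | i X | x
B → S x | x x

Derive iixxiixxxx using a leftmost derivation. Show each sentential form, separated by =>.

S => iBC => iSxC => iiBCxC => iixxCxC => iixxSBxxC => iixxiBxxC => iixxiSxxxC => iixxiixxxC => iixxiixxxx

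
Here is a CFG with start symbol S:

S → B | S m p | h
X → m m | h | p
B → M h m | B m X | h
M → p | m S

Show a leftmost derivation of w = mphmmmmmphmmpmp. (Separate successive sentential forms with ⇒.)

S ⇒ Smp ⇒ Bmp ⇒ BmXmp ⇒ MhmmXmp ⇒ mShmmXmp ⇒ mSmphmmXmp ⇒ mBmphmmXmp ⇒ mBmXmphmmXmp ⇒ mMhmmXmphmmXmp ⇒ mphmmXmphmmXmp ⇒ mphmmmmmphmmXmp ⇒ mphmmmmmphmmpmp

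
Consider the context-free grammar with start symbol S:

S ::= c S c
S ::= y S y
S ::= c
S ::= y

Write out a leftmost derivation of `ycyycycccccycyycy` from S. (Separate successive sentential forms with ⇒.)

S⇒ySy⇒ycScy⇒ycySycy⇒ycyySyycy⇒ycyycScyycy⇒ycyycySycyycy⇒ycyycycScycyycy⇒ycyycyccSccycyycy⇒ycyycycccccycyycy

S ⇒ ySy   [S ::= y S y]
ySy ⇒ ycScy   [S ::= c S c]
ycScy ⇒ ycySycy   [S ::= y S y]
ycySycy ⇒ ycyySyycy   [S ::= y S y]
ycyySyycy ⇒ ycyycScyycy   [S ::= c S c]
ycyycScyycy ⇒ ycyycySycyycy   [S ::= y S y]
ycyycySycyycy ⇒ ycyycycScycyycy   [S ::= c S c]
ycyycycScycyycy ⇒ ycyycyccSccycyycy   [S ::= c S c]
ycyycyccSccycyycy ⇒ ycyycycccccycyycy   [S ::= c]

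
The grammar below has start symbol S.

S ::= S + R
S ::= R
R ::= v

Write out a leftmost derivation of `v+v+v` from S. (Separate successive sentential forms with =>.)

S => S+R => S+R+R => R+R+R => v+R+R => v+v+R => v+v+v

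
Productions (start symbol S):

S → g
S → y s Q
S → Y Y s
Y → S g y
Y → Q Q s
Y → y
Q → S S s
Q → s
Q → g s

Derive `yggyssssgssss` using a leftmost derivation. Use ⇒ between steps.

S⇒YYs⇒yYs⇒yQQss⇒ySSsQss⇒yYYsSsQss⇒ySgyYsSsQss⇒yggyYsSsQss⇒yggyQQssSsQss⇒yggysQssSsQss⇒yggyssssSsQss⇒yggyssssgsQss⇒yggyssssgssss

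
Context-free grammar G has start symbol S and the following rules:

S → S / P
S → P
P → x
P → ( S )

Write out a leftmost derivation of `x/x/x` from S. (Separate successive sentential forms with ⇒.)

S ⇒ S/P   [S → S / P]
S/P ⇒ S/P/P   [S → S / P]
S/P/P ⇒ P/P/P   [S → P]
P/P/P ⇒ x/P/P   [P → x]
x/P/P ⇒ x/x/P   [P → x]
x/x/P ⇒ x/x/x   [P → x]

S⇒S/P⇒S/P/P⇒P/P/P⇒x/P/P⇒x/x/P⇒x/x/x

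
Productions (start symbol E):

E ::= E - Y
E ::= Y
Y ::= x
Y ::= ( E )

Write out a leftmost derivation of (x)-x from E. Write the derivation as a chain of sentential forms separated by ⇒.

E ⇒ E-Y ⇒ Y-Y ⇒ (E)-Y ⇒ (Y)-Y ⇒ (x)-Y ⇒ (x)-x

E ⇒ E-Y   [E ::= E - Y]
E-Y ⇒ Y-Y   [E ::= Y]
Y-Y ⇒ (E)-Y   [Y ::= ( E )]
(E)-Y ⇒ (Y)-Y   [E ::= Y]
(Y)-Y ⇒ (x)-Y   [Y ::= x]
(x)-Y ⇒ (x)-x   [Y ::= x]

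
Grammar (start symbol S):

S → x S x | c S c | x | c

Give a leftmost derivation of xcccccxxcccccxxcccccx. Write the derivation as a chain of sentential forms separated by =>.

S => xSx => xcScx => xccSccx => xcccScccx => xccccSccccx => xcccccScccccx => xcccccxSxcccccx => xcccccxxSxxcccccx => xcccccxxcScxxcccccx => xcccccxxccSccxxcccccx => xcccccxxcccccxxcccccx

S => xSx   [S → x S x]
xSx => xcScx   [S → c S c]
xcScx => xccSccx   [S → c S c]
xccSccx => xcccScccx   [S → c S c]
xcccScccx => xccccSccccx   [S → c S c]
xccccSccccx => xcccccScccccx   [S → c S c]
xcccccScccccx => xcccccxSxcccccx   [S → x S x]
xcccccxSxcccccx => xcccccxxSxxcccccx   [S → x S x]
xcccccxxSxxcccccx => xcccccxxcScxxcccccx   [S → c S c]
xcccccxxcScxxcccccx => xcccccxxccSccxxcccccx   [S → c S c]
xcccccxxccSccxxcccccx => xcccccxxcccccxxcccccx   [S → c]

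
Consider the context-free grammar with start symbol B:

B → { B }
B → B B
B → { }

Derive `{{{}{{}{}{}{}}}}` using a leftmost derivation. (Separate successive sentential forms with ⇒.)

B ⇒ {B} ⇒ {{B}} ⇒ {{BB}} ⇒ {{{}B}} ⇒ {{{}{B}}} ⇒ {{{}{BB}}} ⇒ {{{}{BBB}}} ⇒ {{{}{{}BB}}} ⇒ {{{}{{}BBB}}} ⇒ {{{}{{}{}BB}}} ⇒ {{{}{{}{}{}B}}} ⇒ {{{}{{}{}{}{}}}}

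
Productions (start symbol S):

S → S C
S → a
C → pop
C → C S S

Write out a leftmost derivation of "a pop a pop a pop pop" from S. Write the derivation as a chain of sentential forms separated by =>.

S => S C => S C C => S C C C => a C C C => a C S S C C => a pop S S C C => a pop S C S C C => a pop a C S C C => a pop a pop S C C => a pop a pop a C C => a pop a pop a pop C => a pop a pop a pop pop

S => S C   [S → S C]
S C => S C C   [S → S C]
S C C => S C C C   [S → S C]
S C C C => a C C C   [S → a]
a C C C => a C S S C C   [C → C S S]
a C S S C C => a pop S S C C   [C → pop]
a pop S S C C => a pop S C S C C   [S → S C]
a pop S C S C C => a pop a C S C C   [S → a]
a pop a C S C C => a pop a pop S C C   [C → pop]
a pop a pop S C C => a pop a pop a C C   [S → a]
a pop a pop a C C => a pop a pop a pop C   [C → pop]
a pop a pop a pop C => a pop a pop a pop pop   [C → pop]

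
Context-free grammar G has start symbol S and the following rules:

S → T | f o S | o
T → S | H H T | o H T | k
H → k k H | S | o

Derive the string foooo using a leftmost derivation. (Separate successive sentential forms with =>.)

S => foS   [S → f o S]
foS => foT   [S → T]
foT => foHHT   [T → H H T]
foHHT => fooHT   [H → o]
fooHT => foooT   [H → o]
foooT => foooS   [T → S]
foooS => foooo   [S → o]

S => foS => foT => foHHT => fooHT => foooT => foooS => foooo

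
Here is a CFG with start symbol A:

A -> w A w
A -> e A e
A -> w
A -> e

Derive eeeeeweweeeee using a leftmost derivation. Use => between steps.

A=>eAe=>eeAee=>eeeAeee=>eeeeAeeee=>eeeeeAeeeee=>eeeeewAweeeee=>eeeeeweweeeee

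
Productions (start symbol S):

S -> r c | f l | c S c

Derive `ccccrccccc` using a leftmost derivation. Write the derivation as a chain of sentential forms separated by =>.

S => cSc => ccScc => cccSccc => ccccScccc => ccccrccccc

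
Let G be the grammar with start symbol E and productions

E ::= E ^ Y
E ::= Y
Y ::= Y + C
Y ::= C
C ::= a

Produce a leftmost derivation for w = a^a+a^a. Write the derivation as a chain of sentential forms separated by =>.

E=>E^Y=>E^Y^Y=>Y^Y^Y=>C^Y^Y=>a^Y^Y=>a^Y+C^Y=>a^C+C^Y=>a^a+C^Y=>a^a+a^Y=>a^a+a^C=>a^a+a^a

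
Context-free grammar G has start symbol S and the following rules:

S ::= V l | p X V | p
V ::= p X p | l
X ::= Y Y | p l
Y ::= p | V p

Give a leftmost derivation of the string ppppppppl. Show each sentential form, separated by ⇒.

S ⇒ Vl   [S ::= V l]
Vl ⇒ pXpl   [V ::= p X p]
pXpl ⇒ pYYpl   [X ::= Y Y]
pYYpl ⇒ pVpYpl   [Y ::= V p]
pVpYpl ⇒ ppXppYpl   [V ::= p X p]
ppXppYpl ⇒ ppYYppYpl   [X ::= Y Y]
ppYYppYpl ⇒ pppYppYpl   [Y ::= p]
pppYppYpl ⇒ ppppppYpl   [Y ::= p]
ppppppYpl ⇒ ppppppppl   [Y ::= p]

S ⇒ Vl ⇒ pXpl ⇒ pYYpl ⇒ pVpYpl ⇒ ppXppYpl ⇒ ppYYppYpl ⇒ pppYppYpl ⇒ ppppppYpl ⇒ ppppppppl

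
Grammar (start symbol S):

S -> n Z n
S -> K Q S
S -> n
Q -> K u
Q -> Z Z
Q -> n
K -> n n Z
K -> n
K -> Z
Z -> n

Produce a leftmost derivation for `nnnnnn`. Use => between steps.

S=>KQS=>nnZQS=>nnnQS=>nnnZZS=>nnnnZS=>nnnnnS=>nnnnnn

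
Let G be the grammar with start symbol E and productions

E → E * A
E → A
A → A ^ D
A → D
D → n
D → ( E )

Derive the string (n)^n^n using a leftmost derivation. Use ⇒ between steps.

E⇒A⇒A^D⇒A^D^D⇒D^D^D⇒(E)^D^D⇒(A)^D^D⇒(D)^D^D⇒(n)^D^D⇒(n)^n^D⇒(n)^n^n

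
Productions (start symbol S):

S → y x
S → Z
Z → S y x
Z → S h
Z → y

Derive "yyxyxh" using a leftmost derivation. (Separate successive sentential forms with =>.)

S => Z   [S → Z]
Z => Sh   [Z → S h]
Sh => Zh   [S → Z]
Zh => Syxh   [Z → S y x]
Syxh => Zyxh   [S → Z]
Zyxh => Syxyxh   [Z → S y x]
Syxyxh => Zyxyxh   [S → Z]
Zyxyxh => yyxyxh   [Z → y]

S=>Z=>Sh=>Zh=>Syxh=>Zyxh=>Syxyxh=>Zyxyxh=>yyxyxh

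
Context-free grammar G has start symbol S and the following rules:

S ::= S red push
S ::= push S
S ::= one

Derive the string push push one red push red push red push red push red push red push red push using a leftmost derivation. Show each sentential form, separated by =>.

S => S red push => S red push red push => push S red push red push => push S red push red push red push => push S red push red push red push red push => push S red push red push red push red push red push => push push S red push red push red push red push red push => push push S red push red push red push red push red push red push => push push S red push red push red push red push red push red push red push => push push one red push red push red push red push red push red push red push

S => S red push   [S ::= S red push]
S red push => S red push red push   [S ::= S red push]
S red push red push => push S red push red push   [S ::= push S]
push S red push red push => push S red push red push red push   [S ::= S red push]
push S red push red push red push => push S red push red push red push red push   [S ::= S red push]
push S red push red push red push red push => push S red push red push red push red push red push   [S ::= S red push]
push S red push red push red push red push red push => push push S red push red push red push red push red push   [S ::= push S]
push push S red push red push red push red push red push => push push S red push red push red push red push red push red push   [S ::= S red push]
push push S red push red push red push red push red push red push => push push S red push red push red push red push red push red push red push   [S ::= S red push]
push push S red push red push red push red push red push red push red push => push push one red push red push red push red push red push red push red push   [S ::= one]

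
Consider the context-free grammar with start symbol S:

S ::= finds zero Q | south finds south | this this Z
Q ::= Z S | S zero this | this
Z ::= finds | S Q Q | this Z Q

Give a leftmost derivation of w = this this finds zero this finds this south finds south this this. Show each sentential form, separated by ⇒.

S ⇒ this this Z ⇒ this this S Q Q ⇒ this this finds zero Q Q Q ⇒ this this finds zero Z S Q Q ⇒ this this finds zero this Z Q S Q Q ⇒ this this finds zero this finds Q S Q Q ⇒ this this finds zero this finds this S Q Q ⇒ this this finds zero this finds this south finds south Q Q ⇒ this this finds zero this finds this south finds south this Q ⇒ this this finds zero this finds this south finds south this this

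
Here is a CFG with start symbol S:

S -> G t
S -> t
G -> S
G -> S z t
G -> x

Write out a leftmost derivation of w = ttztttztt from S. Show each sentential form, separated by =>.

S=>Gt=>Sztt=>Gtztt=>Stztt=>Gttztt=>Sztttztt=>Gtztttztt=>Stztttztt=>ttztttztt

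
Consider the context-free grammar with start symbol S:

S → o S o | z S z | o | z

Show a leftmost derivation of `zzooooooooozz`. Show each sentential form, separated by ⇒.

S⇒zSz⇒zzSzz⇒zzoSozz⇒zzooSoozz⇒zzoooSooozz⇒zzooooSoooozz⇒zzooooooooozz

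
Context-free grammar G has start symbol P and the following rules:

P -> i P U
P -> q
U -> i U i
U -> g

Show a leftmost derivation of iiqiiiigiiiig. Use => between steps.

P => iPU   [P -> i P U]
iPU => iiPUU   [P -> i P U]
iiPUU => iiqUU   [P -> q]
iiqUU => iiqiUiU   [U -> i U i]
iiqiUiU => iiqiiUiiU   [U -> i U i]
iiqiiUiiU => iiqiiiUiiiU   [U -> i U i]
iiqiiiUiiiU => iiqiiiiUiiiiU   [U -> i U i]
iiqiiiiUiiiiU => iiqiiiigiiiiU   [U -> g]
iiqiiiigiiiiU => iiqiiiigiiiig   [U -> g]

P => iPU => iiPUU => iiqUU => iiqiUiU => iiqiiUiiU => iiqiiiUiiiU => iiqiiiiUiiiiU => iiqiiiigiiiiU => iiqiiiigiiiig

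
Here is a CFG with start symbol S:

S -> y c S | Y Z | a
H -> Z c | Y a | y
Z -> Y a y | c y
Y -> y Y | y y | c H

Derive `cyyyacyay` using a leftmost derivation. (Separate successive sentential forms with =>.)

S => YZ => cHZ => cYaZ => cyYaZ => cyyyaZ => cyyyaYay => cyyyacHay => cyyyacyay

S => YZ   [S -> Y Z]
YZ => cHZ   [Y -> c H]
cHZ => cYaZ   [H -> Y a]
cYaZ => cyYaZ   [Y -> y Y]
cyYaZ => cyyyaZ   [Y -> y y]
cyyyaZ => cyyyaYay   [Z -> Y a y]
cyyyaYay => cyyyacHay   [Y -> c H]
cyyyacHay => cyyyacyay   [H -> y]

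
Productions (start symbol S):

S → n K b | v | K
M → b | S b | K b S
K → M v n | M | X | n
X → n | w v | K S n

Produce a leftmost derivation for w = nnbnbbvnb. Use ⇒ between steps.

S ⇒ nKb   [S → n K b]
nKb ⇒ nMvnb   [K → M v n]
nMvnb ⇒ nKbSvnb   [M → K b S]
nKbSvnb ⇒ nXbSvnb   [K → X]
nXbSvnb ⇒ nnbSvnb   [X → n]
nnbSvnb ⇒ nnbnKbvnb   [S → n K b]
nnbnKbvnb ⇒ nnbnMbvnb   [K → M]
nnbnMbvnb ⇒ nnbnbbvnb   [M → b]

S ⇒ nKb ⇒ nMvnb ⇒ nKbSvnb ⇒ nXbSvnb ⇒ nnbSvnb ⇒ nnbnKbvnb ⇒ nnbnMbvnb ⇒ nnbnbbvnb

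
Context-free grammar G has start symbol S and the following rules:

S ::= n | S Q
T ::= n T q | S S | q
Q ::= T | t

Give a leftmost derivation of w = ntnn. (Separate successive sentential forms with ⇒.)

S⇒SQ⇒SQQ⇒nQQ⇒ntQ⇒ntT⇒ntSS⇒ntnS⇒ntnn

S ⇒ SQ   [S ::= S Q]
SQ ⇒ SQQ   [S ::= S Q]
SQQ ⇒ nQQ   [S ::= n]
nQQ ⇒ ntQ   [Q ::= t]
ntQ ⇒ ntT   [Q ::= T]
ntT ⇒ ntSS   [T ::= S S]
ntSS ⇒ ntnS   [S ::= n]
ntnS ⇒ ntnn   [S ::= n]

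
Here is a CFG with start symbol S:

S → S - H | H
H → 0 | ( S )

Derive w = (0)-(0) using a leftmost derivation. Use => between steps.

S=>S-H=>H-H=>(S)-H=>(H)-H=>(0)-H=>(0)-(S)=>(0)-(H)=>(0)-(0)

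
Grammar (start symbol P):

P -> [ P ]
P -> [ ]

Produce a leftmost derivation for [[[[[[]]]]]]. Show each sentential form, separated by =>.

P => [P] => [[P]] => [[[P]]] => [[[[P]]]] => [[[[[P]]]]] => [[[[[[]]]]]]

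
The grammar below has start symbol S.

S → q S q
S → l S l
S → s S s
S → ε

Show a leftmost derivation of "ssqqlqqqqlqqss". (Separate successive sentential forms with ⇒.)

S ⇒ sSs ⇒ ssSss ⇒ ssqSqss ⇒ ssqqSqqss ⇒ ssqqlSlqqss ⇒ ssqqlqSqlqqss ⇒ ssqqlqqSqqlqqss ⇒ ssqqlqqqqlqqss

S ⇒ sSs   [S → s S s]
sSs ⇒ ssSss   [S → s S s]
ssSss ⇒ ssqSqss   [S → q S q]
ssqSqss ⇒ ssqqSqqss   [S → q S q]
ssqqSqqss ⇒ ssqqlSlqqss   [S → l S l]
ssqqlSlqqss ⇒ ssqqlqSqlqqss   [S → q S q]
ssqqlqSqlqqss ⇒ ssqqlqqSqqlqqss   [S → q S q]
ssqqlqqSqqlqqss ⇒ ssqqlqqqqlqqss   [S → ε]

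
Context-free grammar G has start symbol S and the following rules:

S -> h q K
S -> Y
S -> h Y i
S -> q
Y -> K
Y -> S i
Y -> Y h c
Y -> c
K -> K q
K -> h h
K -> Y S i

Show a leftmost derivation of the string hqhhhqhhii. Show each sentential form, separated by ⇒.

S ⇒ Y ⇒ Si ⇒ hqKi ⇒ hqYSii ⇒ hqKSii ⇒ hqhhSii ⇒ hqhhhqKii ⇒ hqhhhqhhii

S ⇒ Y   [S -> Y]
Y ⇒ Si   [Y -> S i]
Si ⇒ hqKi   [S -> h q K]
hqKi ⇒ hqYSii   [K -> Y S i]
hqYSii ⇒ hqKSii   [Y -> K]
hqKSii ⇒ hqhhSii   [K -> h h]
hqhhSii ⇒ hqhhhqKii   [S -> h q K]
hqhhhqKii ⇒ hqhhhqhhii   [K -> h h]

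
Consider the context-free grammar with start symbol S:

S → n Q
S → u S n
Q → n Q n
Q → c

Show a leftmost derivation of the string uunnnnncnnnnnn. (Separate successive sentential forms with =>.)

S => uSn => uuSnn => uunQnn => uunnQnnn => uunnnQnnnn => uunnnnQnnnnn => uunnnnnQnnnnnn => uunnnnncnnnnnn

S => uSn   [S → u S n]
uSn => uuSnn   [S → u S n]
uuSnn => uunQnn   [S → n Q]
uunQnn => uunnQnnn   [Q → n Q n]
uunnQnnn => uunnnQnnnn   [Q → n Q n]
uunnnQnnnn => uunnnnQnnnnn   [Q → n Q n]
uunnnnQnnnnn => uunnnnnQnnnnnn   [Q → n Q n]
uunnnnnQnnnnnn => uunnnnncnnnnnn   [Q → c]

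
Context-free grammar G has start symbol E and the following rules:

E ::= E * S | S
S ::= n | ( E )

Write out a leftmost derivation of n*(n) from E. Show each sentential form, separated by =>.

E => E*S   [E ::= E * S]
E*S => S*S   [E ::= S]
S*S => n*S   [S ::= n]
n*S => n*(E)   [S ::= ( E )]
n*(E) => n*(S)   [E ::= S]
n*(S) => n*(n)   [S ::= n]

E=>E*S=>S*S=>n*S=>n*(E)=>n*(S)=>n*(n)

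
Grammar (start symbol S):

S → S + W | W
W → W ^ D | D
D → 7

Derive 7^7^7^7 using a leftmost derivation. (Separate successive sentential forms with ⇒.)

S ⇒ W   [S → W]
W ⇒ W^D   [W → W ^ D]
W^D ⇒ W^D^D   [W → W ^ D]
W^D^D ⇒ W^D^D^D   [W → W ^ D]
W^D^D^D ⇒ D^D^D^D   [W → D]
D^D^D^D ⇒ 7^D^D^D   [D → 7]
7^D^D^D ⇒ 7^7^D^D   [D → 7]
7^7^D^D ⇒ 7^7^7^D   [D → 7]
7^7^7^D ⇒ 7^7^7^7   [D → 7]

S ⇒ W ⇒ W^D ⇒ W^D^D ⇒ W^D^D^D ⇒ D^D^D^D ⇒ 7^D^D^D ⇒ 7^7^D^D ⇒ 7^7^7^D ⇒ 7^7^7^7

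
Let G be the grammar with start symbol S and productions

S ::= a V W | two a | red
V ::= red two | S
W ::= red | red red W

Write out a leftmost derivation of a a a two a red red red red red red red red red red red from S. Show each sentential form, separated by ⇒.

S ⇒ a V W   [S ::= a V W]
a V W ⇒ a S W   [V ::= S]
a S W ⇒ a a V W W   [S ::= a V W]
a a V W W ⇒ a a S W W   [V ::= S]
a a S W W ⇒ a a a V W W W   [S ::= a V W]
a a a V W W W ⇒ a a a S W W W   [V ::= S]
a a a S W W W ⇒ a a a two a W W W   [S ::= two a]
a a a two a W W W ⇒ a a a two a red W W   [W ::= red]
a a a two a red W W ⇒ a a a two a red red red W W   [W ::= red red W]
a a a two a red red red W W ⇒ a a a two a red red red red red W W   [W ::= red red W]
a a a two a red red red red red W W ⇒ a a a two a red red red red red red W   [W ::= red]
a a a two a red red red red red red W ⇒ a a a two a red red red red red red red red W   [W ::= red red W]
a a a two a red red red red red red red red W ⇒ a a a two a red red red red red red red red red red W   [W ::= red red W]
a a a two a red red red red red red red red red red W ⇒ a a a two a red red red red red red red red red red red   [W ::= red]

S ⇒ a V W ⇒ a S W ⇒ a a V W W ⇒ a a S W W ⇒ a a a V W W W ⇒ a a a S W W W ⇒ a a a two a W W W ⇒ a a a two a red W W ⇒ a a a two a red red red W W ⇒ a a a two a red red red red red W W ⇒ a a a two a red red red red red red W ⇒ a a a two a red red red red red red red red W ⇒ a a a two a red red red red red red red red red red W ⇒ a a a two a red red red red red red red red red red red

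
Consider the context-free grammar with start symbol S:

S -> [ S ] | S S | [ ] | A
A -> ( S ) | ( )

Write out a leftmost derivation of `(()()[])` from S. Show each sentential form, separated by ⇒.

S ⇒ A   [S -> A]
A ⇒ (S)   [A -> ( S )]
(S) ⇒ (SS)   [S -> S S]
(SS) ⇒ (SSS)   [S -> S S]
(SSS) ⇒ (ASS)   [S -> A]
(ASS) ⇒ (()SS)   [A -> ( )]
(()SS) ⇒ (()AS)   [S -> A]
(()AS) ⇒ (()()S)   [A -> ( )]
(()()S) ⇒ (()()[])   [S -> [ ]]

S ⇒ A ⇒ (S) ⇒ (SS) ⇒ (SSS) ⇒ (ASS) ⇒ (()SS) ⇒ (()AS) ⇒ (()()S) ⇒ (()()[])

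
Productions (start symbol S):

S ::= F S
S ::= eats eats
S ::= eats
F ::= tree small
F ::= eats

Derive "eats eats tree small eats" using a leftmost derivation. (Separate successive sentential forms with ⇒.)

S ⇒ F S   [S ::= F S]
F S ⇒ eats S   [F ::= eats]
eats S ⇒ eats F S   [S ::= F S]
eats F S ⇒ eats eats S   [F ::= eats]
eats eats S ⇒ eats eats F S   [S ::= F S]
eats eats F S ⇒ eats eats tree small S   [F ::= tree small]
eats eats tree small S ⇒ eats eats tree small eats   [S ::= eats]

S ⇒ F S ⇒ eats S ⇒ eats F S ⇒ eats eats S ⇒ eats eats F S ⇒ eats eats tree small S ⇒ eats eats tree small eats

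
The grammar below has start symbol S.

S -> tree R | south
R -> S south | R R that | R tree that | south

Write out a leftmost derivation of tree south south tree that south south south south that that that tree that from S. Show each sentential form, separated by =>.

S => tree R => tree R tree that => tree R R that tree that => tree R tree that R that tree that => tree S south tree that R that tree that => tree south south tree that R that tree that => tree south south tree that R R that that tree that => tree south south tree that south R that that tree that => tree south south tree that south R R that that that tree that => tree south south tree that south south R that that that tree that => tree south south tree that south south S south that that that tree that => tree south south tree that south south south south that that that tree that

S => tree R   [S -> tree R]
tree R => tree R tree that   [R -> R tree that]
tree R tree that => tree R R that tree that   [R -> R R that]
tree R R that tree that => tree R tree that R that tree that   [R -> R tree that]
tree R tree that R that tree that => tree S south tree that R that tree that   [R -> S south]
tree S south tree that R that tree that => tree south south tree that R that tree that   [S -> south]
tree south south tree that R that tree that => tree south south tree that R R that that tree that   [R -> R R that]
tree south south tree that R R that that tree that => tree south south tree that south R that that tree that   [R -> south]
tree south south tree that south R that that tree that => tree south south tree that south R R that that that tree that   [R -> R R that]
tree south south tree that south R R that that that tree that => tree south south tree that south south R that that that tree that   [R -> south]
tree south south tree that south south R that that that tree that => tree south south tree that south south S south that that that tree that   [R -> S south]
tree south south tree that south south S south that that that tree that => tree south south tree that south south south south that that that tree that   [S -> south]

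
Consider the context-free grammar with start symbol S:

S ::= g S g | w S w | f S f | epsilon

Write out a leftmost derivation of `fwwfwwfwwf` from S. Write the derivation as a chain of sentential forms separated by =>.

S => fSf   [S ::= f S f]
fSf => fwSwf   [S ::= w S w]
fwSwf => fwwSwwf   [S ::= w S w]
fwwSwwf => fwwfSfwwf   [S ::= f S f]
fwwfSfwwf => fwwfwSwfwwf   [S ::= w S w]
fwwfwSwfwwf => fwwfwwfwwf   [S ::= epsilon]

S => fSf => fwSwf => fwwSwwf => fwwfSfwwf => fwwfwSwfwwf => fwwfwwfwwf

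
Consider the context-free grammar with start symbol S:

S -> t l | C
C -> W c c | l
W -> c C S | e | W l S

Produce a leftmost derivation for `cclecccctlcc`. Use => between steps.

S => C   [S -> C]
C => Wcc   [C -> W c c]
Wcc => cCScc   [W -> c C S]
cCScc => cWccScc   [C -> W c c]
cWccScc => ccCSccScc   [W -> c C S]
ccCSccScc => cclSccScc   [C -> l]
cclSccScc => cclCccScc   [S -> C]
cclCccScc => cclWccccScc   [C -> W c c]
cclWccccScc => ccleccccScc   [W -> e]
ccleccccScc => cclecccctlcc   [S -> t l]

S => C => Wcc => cCScc => cWccScc => ccCSccScc => cclSccScc => cclCccScc => cclWccccScc => ccleccccScc => cclecccctlcc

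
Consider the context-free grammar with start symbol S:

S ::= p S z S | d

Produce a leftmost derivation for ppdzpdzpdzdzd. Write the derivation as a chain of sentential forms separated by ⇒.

S ⇒ pSzS   [S ::= p S z S]
pSzS ⇒ ppSzSzS   [S ::= p S z S]
ppSzSzS ⇒ ppdzSzS   [S ::= d]
ppdzSzS ⇒ ppdzpSzSzS   [S ::= p S z S]
ppdzpSzSzS ⇒ ppdzpdzSzS   [S ::= d]
ppdzpdzSzS ⇒ ppdzpdzpSzSzS   [S ::= p S z S]
ppdzpdzpSzSzS ⇒ ppdzpdzpdzSzS   [S ::= d]
ppdzpdzpdzSzS ⇒ ppdzpdzpdzdzS   [S ::= d]
ppdzpdzpdzdzS ⇒ ppdzpdzpdzdzd   [S ::= d]

S ⇒ pSzS ⇒ ppSzSzS ⇒ ppdzSzS ⇒ ppdzpSzSzS ⇒ ppdzpdzSzS ⇒ ppdzpdzpSzSzS ⇒ ppdzpdzpdzSzS ⇒ ppdzpdzpdzdzS ⇒ ppdzpdzpdzdzd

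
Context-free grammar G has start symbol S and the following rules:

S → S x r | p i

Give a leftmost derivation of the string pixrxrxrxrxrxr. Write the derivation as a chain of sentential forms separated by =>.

S => Sxr => Sxrxr => Sxrxrxr => Sxrxrxrxr => Sxrxrxrxrxr => Sxrxrxrxrxrxr => pixrxrxrxrxrxr

S => Sxr   [S → S x r]
Sxr => Sxrxr   [S → S x r]
Sxrxr => Sxrxrxr   [S → S x r]
Sxrxrxr => Sxrxrxrxr   [S → S x r]
Sxrxrxrxr => Sxrxrxrxrxr   [S → S x r]
Sxrxrxrxrxr => Sxrxrxrxrxrxr   [S → S x r]
Sxrxrxrxrxrxr => pixrxrxrxrxrxr   [S → p i]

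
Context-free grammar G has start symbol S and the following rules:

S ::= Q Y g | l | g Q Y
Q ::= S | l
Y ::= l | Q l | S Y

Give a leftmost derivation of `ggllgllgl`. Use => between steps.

S => gQY   [S ::= g Q Y]
gQY => gSY   [Q ::= S]
gSY => gQYgY   [S ::= Q Y g]
gQYgY => gSYgY   [Q ::= S]
gSYgY => ggQYYgY   [S ::= g Q Y]
ggQYYgY => ggSYYgY   [Q ::= S]
ggSYYgY => ggQYgYYgY   [S ::= Q Y g]
ggQYgYYgY => gglYgYYgY   [Q ::= l]
gglYgYYgY => ggllgYYgY   [Y ::= l]
ggllgYYgY => ggllglYgY   [Y ::= l]
ggllglYgY => ggllgllgY   [Y ::= l]
ggllgllgY => ggllgllgl   [Y ::= l]

S => gQY => gSY => gQYgY => gSYgY => ggQYYgY => ggSYYgY => ggQYgYYgY => gglYgYYgY => ggllgYYgY => ggllglYgY => ggllgllgY => ggllgllgl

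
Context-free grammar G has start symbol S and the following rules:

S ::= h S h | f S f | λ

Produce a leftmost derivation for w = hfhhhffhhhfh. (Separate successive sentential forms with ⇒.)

S ⇒ hSh ⇒ hfSfh ⇒ hfhShfh ⇒ hfhhShhfh ⇒ hfhhhShhhfh ⇒ hfhhhfSfhhhfh ⇒ hfhhhffhhhfh

S ⇒ hSh   [S ::= h S h]
hSh ⇒ hfSfh   [S ::= f S f]
hfSfh ⇒ hfhShfh   [S ::= h S h]
hfhShfh ⇒ hfhhShhfh   [S ::= h S h]
hfhhShhfh ⇒ hfhhhShhhfh   [S ::= h S h]
hfhhhShhhfh ⇒ hfhhhfSfhhhfh   [S ::= f S f]
hfhhhfSfhhhfh ⇒ hfhhhffhhhfh   [S ::= λ]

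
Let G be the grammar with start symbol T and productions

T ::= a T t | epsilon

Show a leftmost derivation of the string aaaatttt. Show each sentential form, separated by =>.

T => aTt => aaTtt => aaaTttt => aaaaTtttt => aaaatttt

T => aTt   [T ::= a T t]
aTt => aaTtt   [T ::= a T t]
aaTtt => aaaTttt   [T ::= a T t]
aaaTttt => aaaaTtttt   [T ::= a T t]
aaaaTtttt => aaaatttt   [T ::= epsilon]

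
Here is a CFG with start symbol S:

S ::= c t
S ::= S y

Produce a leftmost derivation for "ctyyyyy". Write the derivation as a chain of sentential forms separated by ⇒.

S ⇒ Sy ⇒ Syy ⇒ Syyy ⇒ Syyyy ⇒ Syyyyy ⇒ ctyyyyy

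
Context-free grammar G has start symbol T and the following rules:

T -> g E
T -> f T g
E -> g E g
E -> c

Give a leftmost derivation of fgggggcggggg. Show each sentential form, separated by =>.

T => fTg   [T -> f T g]
fTg => fgEg   [T -> g E]
fgEg => fggEgg   [E -> g E g]
fggEgg => fgggEggg   [E -> g E g]
fgggEggg => fggggEgggg   [E -> g E g]
fggggEgggg => fgggggEggggg   [E -> g E g]
fgggggEggggg => fgggggcggggg   [E -> c]

T => fTg => fgEg => fggEgg => fgggEggg => fggggEgggg => fgggggEggggg => fgggggcggggg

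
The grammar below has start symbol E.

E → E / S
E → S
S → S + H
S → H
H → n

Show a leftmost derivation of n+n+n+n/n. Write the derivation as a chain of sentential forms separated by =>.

E => E/S   [E → E / S]
E/S => S/S   [E → S]
S/S => S+H/S   [S → S + H]
S+H/S => S+H+H/S   [S → S + H]
S+H+H/S => S+H+H+H/S   [S → S + H]
S+H+H+H/S => H+H+H+H/S   [S → H]
H+H+H+H/S => n+H+H+H/S   [H → n]
n+H+H+H/S => n+n+H+H/S   [H → n]
n+n+H+H/S => n+n+n+H/S   [H → n]
n+n+n+H/S => n+n+n+n/S   [H → n]
n+n+n+n/S => n+n+n+n/H   [S → H]
n+n+n+n/H => n+n+n+n/n   [H → n]

E => E/S => S/S => S+H/S => S+H+H/S => S+H+H+H/S => H+H+H+H/S => n+H+H+H/S => n+n+H+H/S => n+n+n+H/S => n+n+n+n/S => n+n+n+n/H => n+n+n+n/n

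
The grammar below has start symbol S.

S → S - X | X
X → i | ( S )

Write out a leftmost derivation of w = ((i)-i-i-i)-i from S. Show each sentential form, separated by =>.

S => S-X => X-X => (S)-X => (S-X)-X => (S-X-X)-X => (S-X-X-X)-X => (X-X-X-X)-X => ((S)-X-X-X)-X => ((X)-X-X-X)-X => ((i)-X-X-X)-X => ((i)-i-X-X)-X => ((i)-i-i-X)-X => ((i)-i-i-i)-X => ((i)-i-i-i)-i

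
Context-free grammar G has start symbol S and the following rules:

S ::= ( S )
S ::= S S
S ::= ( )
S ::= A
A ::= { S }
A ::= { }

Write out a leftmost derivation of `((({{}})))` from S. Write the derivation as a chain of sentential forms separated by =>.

S=>(S)=>((S))=>(((S)))=>(((A)))=>((({S})))=>((({A})))=>((({{}})))

S => (S)   [S ::= ( S )]
(S) => ((S))   [S ::= ( S )]
((S)) => (((S)))   [S ::= ( S )]
(((S))) => (((A)))   [S ::= A]
(((A))) => ((({S})))   [A ::= { S }]
((({S}))) => ((({A})))   [S ::= A]
((({A}))) => ((({{}})))   [A ::= { }]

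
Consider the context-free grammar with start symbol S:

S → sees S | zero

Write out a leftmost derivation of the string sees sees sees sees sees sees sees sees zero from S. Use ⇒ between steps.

S ⇒ sees S ⇒ sees sees S ⇒ sees sees sees S ⇒ sees sees sees sees S ⇒ sees sees sees sees sees S ⇒ sees sees sees sees sees sees S ⇒ sees sees sees sees sees sees sees S ⇒ sees sees sees sees sees sees sees sees S ⇒ sees sees sees sees sees sees sees sees zero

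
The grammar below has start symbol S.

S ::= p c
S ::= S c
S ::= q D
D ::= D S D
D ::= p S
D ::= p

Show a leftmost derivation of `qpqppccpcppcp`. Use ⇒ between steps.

S ⇒ qD ⇒ qDSD ⇒ qDSDSD ⇒ qpSSDSD ⇒ qpScSDSD ⇒ qpqDcSDSD ⇒ qpqpScSDSD ⇒ qpqppccSDSD ⇒ qpqppccpcDSD ⇒ qpqppccpcpSD ⇒ qpqppccpcppcD ⇒ qpqppccpcppcp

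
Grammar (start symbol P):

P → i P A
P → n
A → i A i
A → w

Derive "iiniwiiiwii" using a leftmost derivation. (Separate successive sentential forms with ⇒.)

P ⇒ iPA ⇒ iiPAA ⇒ iinAA ⇒ iiniAiA ⇒ iiniwiA ⇒ iiniwiiAi ⇒ iiniwiiiAii ⇒ iiniwiiiwii

P ⇒ iPA   [P → i P A]
iPA ⇒ iiPAA   [P → i P A]
iiPAA ⇒ iinAA   [P → n]
iinAA ⇒ iiniAiA   [A → i A i]
iiniAiA ⇒ iiniwiA   [A → w]
iiniwiA ⇒ iiniwiiAi   [A → i A i]
iiniwiiAi ⇒ iiniwiiiAii   [A → i A i]
iiniwiiiAii ⇒ iiniwiiiwii   [A → w]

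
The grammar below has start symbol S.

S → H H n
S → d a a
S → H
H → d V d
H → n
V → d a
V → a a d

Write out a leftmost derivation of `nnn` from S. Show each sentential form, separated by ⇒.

S ⇒ HHn ⇒ nHn ⇒ nnn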